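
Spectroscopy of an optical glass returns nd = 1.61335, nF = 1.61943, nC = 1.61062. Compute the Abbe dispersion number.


Abbe number formula: Vd = (nd - 1) / (nF - nC)
  nd - 1 = 1.61335 - 1 = 0.61335
  nF - nC = 1.61943 - 1.61062 = 0.00881
  Vd = 0.61335 / 0.00881 = 69.62

69.62


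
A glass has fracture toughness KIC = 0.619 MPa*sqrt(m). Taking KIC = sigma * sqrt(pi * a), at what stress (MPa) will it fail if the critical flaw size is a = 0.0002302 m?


Rearrange KIC = sigma * sqrt(pi * a):
  sigma = KIC / sqrt(pi * a)
  sqrt(pi * 0.0002302) = 0.026892
  sigma = 0.619 / 0.026892 = 23.02 MPa

23.02 MPa


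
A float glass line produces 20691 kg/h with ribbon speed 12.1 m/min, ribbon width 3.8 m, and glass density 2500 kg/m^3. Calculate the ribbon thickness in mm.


Ribbon cross-section from mass balance:
  Volume rate = throughput / density = 20691 / 2500 = 8.2764 m^3/h
  thickness = volume rate / (speed * 60 * width), i.e.
  thickness = throughput / (60 * speed * width * density) * 1000
  thickness = 20691 / (60 * 12.1 * 3.8 * 2500) * 1000 = 3.0 mm

3.0 mm


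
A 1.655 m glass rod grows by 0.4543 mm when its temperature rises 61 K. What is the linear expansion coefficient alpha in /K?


Rearrange dL = alpha * L0 * dT for alpha:
  alpha = dL / (L0 * dT)
  alpha = (0.4543 / 1000) / (1.655 * 61) = 0.0000045 /K = 4.5 x 10^-6 /K

4.5 x 10^-6 /K


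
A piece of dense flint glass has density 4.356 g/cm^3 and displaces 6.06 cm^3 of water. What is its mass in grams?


Rearrange rho = m / V:
  m = rho * V
  m = 4.356 * 6.06 = 26.397 g

26.397 g


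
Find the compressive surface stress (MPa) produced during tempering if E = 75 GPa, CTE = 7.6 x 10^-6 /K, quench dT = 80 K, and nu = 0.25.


Tempering stress: sigma = E * alpha * dT / (1 - nu)
  E (MPa) = 75 * 1000 = 75000
  Numerator = 75000 * (7.6 x 10^-6) * 80 = 45.6
  Denominator = 1 - 0.25 = 0.75
  sigma = 45.6 / 0.75 = 60.8 MPa

60.8 MPa


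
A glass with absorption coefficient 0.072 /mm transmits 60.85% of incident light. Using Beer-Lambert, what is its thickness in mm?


Rearrange T = exp(-alpha * thickness):
  thickness = -ln(T) / alpha
  T = 60.85/100 = 0.6085
  ln(T) = -0.49676
  -ln(T) = 0.49676
  thickness = 0.49676 / 0.072 = 6.9 mm

6.9 mm


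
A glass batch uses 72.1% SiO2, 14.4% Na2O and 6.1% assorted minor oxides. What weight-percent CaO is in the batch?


Pieces sum to 100%:
  CaO = 100 - (SiO2 + Na2O + others)
  CaO = 100 - (72.1 + 14.4 + 6.1) = 7.4%

7.4%


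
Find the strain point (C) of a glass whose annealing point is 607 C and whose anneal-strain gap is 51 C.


Strain point = annealing point - difference:
  T_strain = 607 - 51 = 556 C

556 C


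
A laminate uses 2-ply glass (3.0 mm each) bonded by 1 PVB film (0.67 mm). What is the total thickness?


Total thickness = glass contribution + PVB contribution
  Glass: 2 * 3.0 = 6.0 mm
  PVB: 1 * 0.67 = 0.67 mm
  Total = 6.0 + 0.67 = 6.67 mm

6.67 mm


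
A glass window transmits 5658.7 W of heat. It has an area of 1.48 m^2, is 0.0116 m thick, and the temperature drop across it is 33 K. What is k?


Fourier's law rearranged: k = Q * t / (A * dT)
  Numerator = 5658.7 * 0.0116 = 65.64092
  Denominator = 1.48 * 33 = 48.84
  k = 65.64092 / 48.84 = 1.344 W/mK

1.344 W/mK


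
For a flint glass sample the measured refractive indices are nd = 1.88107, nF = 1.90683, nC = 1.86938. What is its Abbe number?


Abbe number formula: Vd = (nd - 1) / (nF - nC)
  nd - 1 = 1.88107 - 1 = 0.88107
  nF - nC = 1.90683 - 1.86938 = 0.03745
  Vd = 0.88107 / 0.03745 = 23.53

23.53


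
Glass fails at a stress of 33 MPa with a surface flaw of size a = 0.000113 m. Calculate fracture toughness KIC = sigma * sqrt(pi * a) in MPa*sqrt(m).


Fracture toughness: KIC = sigma * sqrt(pi * a)
  pi * a = pi * 0.000113 = 0.000355
  sqrt(pi * a) = 0.018841
  KIC = 33 * 0.018841 = 0.622 MPa*sqrt(m)

0.622 MPa*sqrt(m)


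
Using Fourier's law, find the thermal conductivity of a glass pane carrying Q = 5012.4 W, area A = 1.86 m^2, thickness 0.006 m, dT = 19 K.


Fourier's law rearranged: k = Q * t / (A * dT)
  Numerator = 5012.4 * 0.006 = 30.0744
  Denominator = 1.86 * 19 = 35.34
  k = 30.0744 / 35.34 = 0.851 W/mK

0.851 W/mK


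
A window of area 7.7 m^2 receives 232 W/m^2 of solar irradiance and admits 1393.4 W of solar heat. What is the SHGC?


Rearrange Q = Area * SHGC * Irradiance:
  SHGC = Q / (Area * Irradiance)
  SHGC = 1393.4 / (7.7 * 232) = 0.78

0.78


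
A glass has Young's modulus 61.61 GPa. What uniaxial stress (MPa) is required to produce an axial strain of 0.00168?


Rearrange E = sigma / epsilon:
  sigma = E * epsilon
  E (MPa) = 61.61 * 1000 = 61610
  sigma = 61610 * 0.00168 = 103.5 MPa

103.5 MPa


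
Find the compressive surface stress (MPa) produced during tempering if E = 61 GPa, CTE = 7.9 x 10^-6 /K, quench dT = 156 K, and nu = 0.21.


Tempering stress: sigma = E * alpha * dT / (1 - nu)
  E (MPa) = 61 * 1000 = 61000
  Numerator = 61000 * (7.9 x 10^-6) * 156 = 75.1764
  Denominator = 1 - 0.21 = 0.79
  sigma = 75.1764 / 0.79 = 95.2 MPa

95.2 MPa


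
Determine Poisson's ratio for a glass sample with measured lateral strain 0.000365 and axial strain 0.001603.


Poisson's ratio: nu = lateral strain / axial strain
  nu = 0.000365 / 0.001603 = 0.2277

0.2277


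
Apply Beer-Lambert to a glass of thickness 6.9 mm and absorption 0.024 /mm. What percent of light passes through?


Beer-Lambert law: T = exp(-alpha * thickness)
  exponent = -0.024 * 6.9 = -0.1656
  T = exp(-0.1656) = 0.8474
  Percentage = 0.8474 * 100 = 84.74%

84.74%


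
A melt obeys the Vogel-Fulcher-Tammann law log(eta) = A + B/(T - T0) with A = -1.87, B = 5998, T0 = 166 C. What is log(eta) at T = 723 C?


VFT equation: log(eta) = A + B / (T - T0)
  T - T0 = 723 - 166 = 557
  B / (T - T0) = 5998 / 557 = 10.768
  log(eta) = -1.87 + 10.768 = 8.898

8.898


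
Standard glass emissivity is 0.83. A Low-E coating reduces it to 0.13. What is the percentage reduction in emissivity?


Percentage reduction = (1 - coated/uncoated) * 100
  Ratio = 0.13 / 0.83 = 0.1566
  Reduction = (1 - 0.1566) * 100 = 84.3%

84.3%


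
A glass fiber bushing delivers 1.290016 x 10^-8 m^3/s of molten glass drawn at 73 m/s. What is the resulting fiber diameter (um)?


Cross-sectional area from continuity:
  A = Q / v = 1.290016 x 10^-8 / 73 = 1.767145 x 10^-10 m^2
Diameter from circular cross-section:
  d = sqrt(4A / pi) * 10^6 (m -> um)
  d = sqrt(4 * 1.767145 x 10^-10 / pi) * 10^6 = 15.0 um

15.0 um


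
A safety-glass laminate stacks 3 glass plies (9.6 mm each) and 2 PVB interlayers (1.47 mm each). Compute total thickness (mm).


Total thickness = glass contribution + PVB contribution
  Glass: 3 * 9.6 = 28.8 mm
  PVB: 2 * 1.47 = 2.94 mm
  Total = 28.8 + 2.94 = 31.74 mm

31.74 mm


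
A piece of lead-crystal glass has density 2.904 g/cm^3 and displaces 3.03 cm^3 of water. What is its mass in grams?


Rearrange rho = m / V:
  m = rho * V
  m = 2.904 * 3.03 = 8.799 g

8.799 g


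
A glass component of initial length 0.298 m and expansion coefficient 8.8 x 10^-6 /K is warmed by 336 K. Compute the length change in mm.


Thermal expansion formula: dL = alpha * L0 * dT
  dL = (8.8 x 10^-6) * 0.298 * 336 = 0.00088113 m
Convert to mm: 0.00088113 * 1000 = 0.8811 mm

0.8811 mm


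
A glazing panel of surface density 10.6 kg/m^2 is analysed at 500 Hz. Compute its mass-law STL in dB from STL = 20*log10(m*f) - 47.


Mass law: STL = 20 * log10(m * f) - 47
  m * f = 10.6 * 500 = 5300
  log10(5300) = 3.72428
  STL = 20 * 3.72428 - 47 = 74.4856 - 47 = 27.5 dB

27.5 dB


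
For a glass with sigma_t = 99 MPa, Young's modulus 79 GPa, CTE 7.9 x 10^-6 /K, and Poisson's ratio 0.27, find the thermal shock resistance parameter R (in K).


Thermal shock resistance: R = sigma * (1 - nu) / (E * alpha)
  Numerator = 99 * (1 - 0.27) = 72.27
  Denominator = 79 * 1000 * (7.9 x 10^-6) = 0.6241
  R = 72.27 / 0.6241 = 115.8 K

115.8 K


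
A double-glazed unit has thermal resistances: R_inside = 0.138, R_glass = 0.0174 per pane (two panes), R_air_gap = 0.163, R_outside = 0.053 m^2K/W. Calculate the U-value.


Total thermal resistance (series):
  R_total = R_in + R_glass + R_air + R_glass + R_out
  R_total = 0.138 + 0.0174 + 0.163 + 0.0174 + 0.053 = 0.3888 m^2K/W
U-value = 1 / R_total = 1 / 0.3888 = 2.572 W/m^2K

2.572 W/m^2K


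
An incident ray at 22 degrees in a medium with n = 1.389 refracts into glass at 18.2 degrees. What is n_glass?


Apply Snell's law: n1 * sin(theta1) = n2 * sin(theta2)
  n2 = n1 * sin(theta1) / sin(theta2)
  sin(22) = 0.374607
  sin(18.2) = 0.312335
  n2 = 1.389 * 0.374607 / 0.312335 = 1.6659

1.6659


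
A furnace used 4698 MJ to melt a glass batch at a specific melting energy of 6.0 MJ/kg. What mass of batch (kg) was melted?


Rearrange E = m * s for m:
  m = E / s
  m = 4698 / 6.0 = 783.0 kg

783.0 kg


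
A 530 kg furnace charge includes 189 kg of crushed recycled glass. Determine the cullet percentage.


Cullet ratio = (cullet mass / total batch mass) * 100
  Ratio = 189 / 530 * 100 = 35.66%

35.66%


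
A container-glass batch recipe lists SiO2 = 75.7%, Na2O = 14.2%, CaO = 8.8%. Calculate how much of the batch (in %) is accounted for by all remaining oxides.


Sum the three major oxides:
  SiO2 + Na2O + CaO = 75.7 + 14.2 + 8.8 = 98.7%
Subtract from 100%:
  Others = 100 - 98.7 = 1.3%

1.3%


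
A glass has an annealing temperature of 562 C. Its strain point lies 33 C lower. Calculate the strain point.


Strain point = annealing point - difference:
  T_strain = 562 - 33 = 529 C

529 C


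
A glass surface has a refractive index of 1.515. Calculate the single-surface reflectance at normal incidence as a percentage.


Fresnel reflectance at normal incidence:
  R = ((n - 1)/(n + 1))^2
  (n - 1)/(n + 1) = (1.515 - 1)/(1.515 + 1) = 0.204771
  R = 0.204771^2 = 0.0419312
  R(%) = 0.0419312 * 100 = 4.193%

4.193%


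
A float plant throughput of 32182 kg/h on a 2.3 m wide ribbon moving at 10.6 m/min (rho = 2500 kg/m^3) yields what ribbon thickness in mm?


Ribbon cross-section from mass balance:
  Volume rate = throughput / density = 32182 / 2500 = 12.8728 m^3/h
  thickness = volume rate / (speed * 60 * width), i.e.
  thickness = throughput / (60 * speed * width * density) * 1000
  thickness = 32182 / (60 * 10.6 * 2.3 * 2500) * 1000 = 8.8 mm

8.8 mm


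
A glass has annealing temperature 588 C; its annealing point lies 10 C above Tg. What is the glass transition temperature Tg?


Rearrange T_anneal = Tg + offset for Tg:
  Tg = T_anneal - offset = 588 - 10 = 578 C

578 C


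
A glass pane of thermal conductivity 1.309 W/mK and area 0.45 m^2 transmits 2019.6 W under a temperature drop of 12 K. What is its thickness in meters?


Fourier's law: t = k * A * dT / Q
  t = 1.309 * 0.45 * 12 / 2019.6
  t = 7.0686 / 2019.6 = 0.0035 m

0.0035 m


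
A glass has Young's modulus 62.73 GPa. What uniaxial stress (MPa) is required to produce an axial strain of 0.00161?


Rearrange E = sigma / epsilon:
  sigma = E * epsilon
  E (MPa) = 62.73 * 1000 = 62730
  sigma = 62730 * 0.00161 = 101.0 MPa

101.0 MPa


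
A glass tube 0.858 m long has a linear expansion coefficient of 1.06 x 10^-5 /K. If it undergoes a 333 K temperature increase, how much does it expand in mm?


Thermal expansion formula: dL = alpha * L0 * dT
  dL = (1.06 x 10^-5) * 0.858 * 333 = 0.00302857 m
Convert to mm: 0.00302857 * 1000 = 3.0286 mm

3.0286 mm


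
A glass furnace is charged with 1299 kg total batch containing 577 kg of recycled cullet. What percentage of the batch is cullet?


Cullet ratio = (cullet mass / total batch mass) * 100
  Ratio = 577 / 1299 * 100 = 44.42%

44.42%


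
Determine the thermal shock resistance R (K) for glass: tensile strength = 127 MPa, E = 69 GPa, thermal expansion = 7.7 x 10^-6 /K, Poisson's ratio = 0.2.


Thermal shock resistance: R = sigma * (1 - nu) / (E * alpha)
  Numerator = 127 * (1 - 0.2) = 101.6
  Denominator = 69 * 1000 * (7.7 x 10^-6) = 0.5313
  R = 101.6 / 0.5313 = 191.2 K

191.2 K


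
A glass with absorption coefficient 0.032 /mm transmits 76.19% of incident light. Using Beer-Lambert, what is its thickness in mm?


Rearrange T = exp(-alpha * thickness):
  thickness = -ln(T) / alpha
  T = 76.19/100 = 0.7619
  ln(T) = -0.27194
  -ln(T) = 0.27194
  thickness = 0.27194 / 0.032 = 8.5 mm

8.5 mm


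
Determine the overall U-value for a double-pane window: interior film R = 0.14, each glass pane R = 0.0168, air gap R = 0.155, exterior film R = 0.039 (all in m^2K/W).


Total thermal resistance (series):
  R_total = R_in + R_glass + R_air + R_glass + R_out
  R_total = 0.14 + 0.0168 + 0.155 + 0.0168 + 0.039 = 0.3676 m^2K/W
U-value = 1 / R_total = 1 / 0.3676 = 2.72 W/m^2K

2.72 W/m^2K


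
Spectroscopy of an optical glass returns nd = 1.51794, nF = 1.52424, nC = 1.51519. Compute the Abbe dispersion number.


Abbe number formula: Vd = (nd - 1) / (nF - nC)
  nd - 1 = 1.51794 - 1 = 0.51794
  nF - nC = 1.52424 - 1.51519 = 0.00905
  Vd = 0.51794 / 0.00905 = 57.23

57.23


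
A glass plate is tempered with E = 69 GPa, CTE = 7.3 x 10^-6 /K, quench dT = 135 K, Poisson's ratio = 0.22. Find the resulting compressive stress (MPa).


Tempering stress: sigma = E * alpha * dT / (1 - nu)
  E (MPa) = 69 * 1000 = 69000
  Numerator = 69000 * (7.3 x 10^-6) * 135 = 67.9995
  Denominator = 1 - 0.22 = 0.78
  sigma = 67.9995 / 0.78 = 87.2 MPa

87.2 MPa


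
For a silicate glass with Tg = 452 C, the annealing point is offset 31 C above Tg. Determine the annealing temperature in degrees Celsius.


The annealing temperature is Tg plus the offset:
  T_anneal = 452 + 31 = 483 C

483 C


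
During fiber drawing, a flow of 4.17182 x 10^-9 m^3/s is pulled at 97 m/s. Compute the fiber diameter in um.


Cross-sectional area from continuity:
  A = Q / v = 4.17182 x 10^-9 / 97 = 4.300845 x 10^-11 m^2
Diameter from circular cross-section:
  d = sqrt(4A / pi) * 10^6 (m -> um)
  d = sqrt(4 * 4.300845 x 10^-11 / pi) * 10^6 = 7.4 um

7.4 um


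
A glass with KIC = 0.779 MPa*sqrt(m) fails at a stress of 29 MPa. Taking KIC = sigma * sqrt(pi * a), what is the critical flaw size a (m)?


Rearrange KIC = sigma * sqrt(pi * a):
  sqrt(pi * a) = KIC / sigma
  sqrt(pi * a) = 0.779 / 29 = 0.026862
  a = (KIC / sigma)^2 / pi
  a = 0.026862^2 / pi = 0.0002297 m

0.0002297 m


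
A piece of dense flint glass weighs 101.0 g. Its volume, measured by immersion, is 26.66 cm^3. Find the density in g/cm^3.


Use the definition of density:
  rho = mass / volume
  rho = 101.0 / 26.66 = 3.788 g/cm^3

3.788 g/cm^3


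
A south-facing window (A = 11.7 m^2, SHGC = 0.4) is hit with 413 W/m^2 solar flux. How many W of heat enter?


Solar heat gain: Q = Area * SHGC * Irradiance
  Q = 11.7 * 0.4 * 413 = 1932.8 W

1932.8 W


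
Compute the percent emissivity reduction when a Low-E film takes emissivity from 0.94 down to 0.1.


Percentage reduction = (1 - coated/uncoated) * 100
  Ratio = 0.1 / 0.94 = 0.1064
  Reduction = (1 - 0.1064) * 100 = 89.4%

89.4%


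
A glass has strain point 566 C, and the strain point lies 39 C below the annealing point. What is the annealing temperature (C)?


T_anneal = T_strain + gap:
  T_anneal = 566 + 39 = 605 C

605 C


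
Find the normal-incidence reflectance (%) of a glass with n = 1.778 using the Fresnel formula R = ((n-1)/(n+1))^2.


Fresnel reflectance at normal incidence:
  R = ((n - 1)/(n + 1))^2
  (n - 1)/(n + 1) = (1.778 - 1)/(1.778 + 1) = 0.280058
  R = 0.280058^2 = 0.0784325
  R(%) = 0.0784325 * 100 = 7.843%

7.843%


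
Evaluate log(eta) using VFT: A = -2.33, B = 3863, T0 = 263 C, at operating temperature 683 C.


VFT equation: log(eta) = A + B / (T - T0)
  T - T0 = 683 - 263 = 420
  B / (T - T0) = 3863 / 420 = 9.198
  log(eta) = -2.33 + 9.198 = 6.868

6.868


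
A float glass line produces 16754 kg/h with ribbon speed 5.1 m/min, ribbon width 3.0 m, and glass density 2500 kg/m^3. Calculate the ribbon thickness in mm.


Ribbon cross-section from mass balance:
  Volume rate = throughput / density = 16754 / 2500 = 6.7016 m^3/h
  thickness = volume rate / (speed * 60 * width), i.e.
  thickness = throughput / (60 * speed * width * density) * 1000
  thickness = 16754 / (60 * 5.1 * 3.0 * 2500) * 1000 = 7.3 mm

7.3 mm


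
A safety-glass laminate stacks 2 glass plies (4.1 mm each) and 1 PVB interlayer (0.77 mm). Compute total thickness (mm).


Total thickness = glass contribution + PVB contribution
  Glass: 2 * 4.1 = 8.2 mm
  PVB: 1 * 0.77 = 0.77 mm
  Total = 8.2 + 0.77 = 8.97 mm

8.97 mm


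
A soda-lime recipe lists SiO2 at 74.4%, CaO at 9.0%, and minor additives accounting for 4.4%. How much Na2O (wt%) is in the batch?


Pieces sum to 100%:
  Na2O = 100 - (SiO2 + CaO + others)
  Na2O = 100 - (74.4 + 9.0 + 4.4) = 12.2%

12.2%


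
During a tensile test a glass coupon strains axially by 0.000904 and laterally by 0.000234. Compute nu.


Poisson's ratio: nu = lateral strain / axial strain
  nu = 0.000234 / 0.000904 = 0.2588

0.2588


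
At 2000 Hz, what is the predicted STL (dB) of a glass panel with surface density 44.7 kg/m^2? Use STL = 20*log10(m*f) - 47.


Mass law: STL = 20 * log10(m * f) - 47
  m * f = 44.7 * 2000 = 89400
  log10(89400) = 4.95134
  STL = 20 * 4.95134 - 47 = 99.0268 - 47 = 52.0 dB

52.0 dB


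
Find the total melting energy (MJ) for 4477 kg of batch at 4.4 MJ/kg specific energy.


Total energy = mass * specific energy
  E = 4477 * 4.4 = 19698.8 MJ

19698.8 MJ


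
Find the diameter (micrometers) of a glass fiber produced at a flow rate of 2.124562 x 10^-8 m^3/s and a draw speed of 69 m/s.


Cross-sectional area from continuity:
  A = Q / v = 2.124562 x 10^-8 / 69 = 3.079075 x 10^-10 m^2
Diameter from circular cross-section:
  d = sqrt(4A / pi) * 10^6 (m -> um)
  d = sqrt(4 * 3.079075 x 10^-10 / pi) * 10^6 = 19.8 um

19.8 um


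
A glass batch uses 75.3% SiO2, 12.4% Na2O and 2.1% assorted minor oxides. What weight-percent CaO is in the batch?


Pieces sum to 100%:
  CaO = 100 - (SiO2 + Na2O + others)
  CaO = 100 - (75.3 + 12.4 + 2.1) = 10.2%

10.2%


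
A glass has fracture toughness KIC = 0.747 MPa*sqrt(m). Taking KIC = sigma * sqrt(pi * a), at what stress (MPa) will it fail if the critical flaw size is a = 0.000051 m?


Rearrange KIC = sigma * sqrt(pi * a):
  sigma = KIC / sqrt(pi * a)
  sqrt(pi * 0.000051) = 0.012658
  sigma = 0.747 / 0.012658 = 59.01 MPa

59.01 MPa


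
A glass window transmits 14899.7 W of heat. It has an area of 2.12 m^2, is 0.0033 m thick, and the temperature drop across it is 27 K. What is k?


Fourier's law rearranged: k = Q * t / (A * dT)
  Numerator = 14899.7 * 0.0033 = 49.16901
  Denominator = 2.12 * 27 = 57.24
  k = 49.16901 / 57.24 = 0.859 W/mK

0.859 W/mK


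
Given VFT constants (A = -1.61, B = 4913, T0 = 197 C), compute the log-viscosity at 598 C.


VFT equation: log(eta) = A + B / (T - T0)
  T - T0 = 598 - 197 = 401
  B / (T - T0) = 4913 / 401 = 12.252
  log(eta) = -1.61 + 12.252 = 10.642

10.642


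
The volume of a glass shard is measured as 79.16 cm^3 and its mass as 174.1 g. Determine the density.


Use the definition of density:
  rho = mass / volume
  rho = 174.1 / 79.16 = 2.199 g/cm^3

2.199 g/cm^3


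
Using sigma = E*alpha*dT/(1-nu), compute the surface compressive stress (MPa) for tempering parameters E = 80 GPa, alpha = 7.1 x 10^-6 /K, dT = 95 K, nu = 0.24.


Tempering stress: sigma = E * alpha * dT / (1 - nu)
  E (MPa) = 80 * 1000 = 80000
  Numerator = 80000 * (7.1 x 10^-6) * 95 = 53.96
  Denominator = 1 - 0.24 = 0.76
  sigma = 53.96 / 0.76 = 71.0 MPa

71.0 MPa


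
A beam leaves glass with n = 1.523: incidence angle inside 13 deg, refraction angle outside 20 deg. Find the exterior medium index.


Apply Snell's law: n1 * sin(theta1) = n2 * sin(theta2)
  n2 = n1 * sin(theta1) / sin(theta2)
  sin(13) = 0.224951
  sin(20) = 0.34202
  n2 = 1.523 * 0.224951 / 0.34202 = 1.0017

1.0017


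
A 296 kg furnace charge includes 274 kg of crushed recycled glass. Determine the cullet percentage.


Cullet ratio = (cullet mass / total batch mass) * 100
  Ratio = 274 / 296 * 100 = 92.57%

92.57%


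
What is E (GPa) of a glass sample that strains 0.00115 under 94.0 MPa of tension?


Young's modulus: E = stress / strain
  E = 94.0 MPa / 0.00115 = 81739.13 MPa
Convert to GPa: 81739.13 / 1000 = 81.74 GPa

81.74 GPa


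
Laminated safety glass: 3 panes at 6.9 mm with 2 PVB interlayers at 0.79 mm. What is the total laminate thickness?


Total thickness = glass contribution + PVB contribution
  Glass: 3 * 6.9 = 20.7 mm
  PVB: 2 * 0.79 = 1.58 mm
  Total = 20.7 + 1.58 = 22.28 mm

22.28 mm


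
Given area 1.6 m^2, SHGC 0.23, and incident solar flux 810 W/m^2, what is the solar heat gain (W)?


Solar heat gain: Q = Area * SHGC * Irradiance
  Q = 1.6 * 0.23 * 810 = 298.1 W

298.1 W


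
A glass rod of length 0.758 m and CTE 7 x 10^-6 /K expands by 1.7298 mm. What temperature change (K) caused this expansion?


Rearrange dL = alpha * L0 * dT for dT:
  dT = dL / (alpha * L0)
  dL (m) = 1.7298 / 1000 = 0.0017298
  dT = 0.0017298 / ((7 x 10^-6) * 0.758) = 326.0 K

326.0 K


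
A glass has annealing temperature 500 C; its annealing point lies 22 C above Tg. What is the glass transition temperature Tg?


Rearrange T_anneal = Tg + offset for Tg:
  Tg = T_anneal - offset = 500 - 22 = 478 C

478 C


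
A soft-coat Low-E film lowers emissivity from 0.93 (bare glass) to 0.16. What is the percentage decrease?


Percentage reduction = (1 - coated/uncoated) * 100
  Ratio = 0.16 / 0.93 = 0.172
  Reduction = (1 - 0.172) * 100 = 82.8%

82.8%


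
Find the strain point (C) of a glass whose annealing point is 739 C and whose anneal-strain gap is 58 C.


Strain point = annealing point - difference:
  T_strain = 739 - 58 = 681 C

681 C


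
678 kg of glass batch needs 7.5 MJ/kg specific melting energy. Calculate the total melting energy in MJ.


Total energy = mass * specific energy
  E = 678 * 7.5 = 5085 MJ

5085 MJ


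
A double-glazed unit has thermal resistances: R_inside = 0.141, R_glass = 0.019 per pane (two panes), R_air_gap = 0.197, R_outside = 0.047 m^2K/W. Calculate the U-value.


Total thermal resistance (series):
  R_total = R_in + R_glass + R_air + R_glass + R_out
  R_total = 0.141 + 0.019 + 0.197 + 0.019 + 0.047 = 0.423 m^2K/W
U-value = 1 / R_total = 1 / 0.423 = 2.364 W/m^2K

2.364 W/m^2K


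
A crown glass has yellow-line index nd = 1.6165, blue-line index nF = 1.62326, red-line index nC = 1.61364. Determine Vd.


Abbe number formula: Vd = (nd - 1) / (nF - nC)
  nd - 1 = 1.6165 - 1 = 0.6165
  nF - nC = 1.62326 - 1.61364 = 0.00962
  Vd = 0.6165 / 0.00962 = 64.09

64.09


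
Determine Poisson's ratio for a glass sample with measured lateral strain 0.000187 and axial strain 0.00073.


Poisson's ratio: nu = lateral strain / axial strain
  nu = 0.000187 / 0.00073 = 0.2562

0.2562


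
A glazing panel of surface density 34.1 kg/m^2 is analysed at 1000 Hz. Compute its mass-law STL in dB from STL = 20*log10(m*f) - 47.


Mass law: STL = 20 * log10(m * f) - 47
  m * f = 34.1 * 1000 = 34100
  log10(34100) = 4.53275
  STL = 20 * 4.53275 - 47 = 90.655 - 47 = 43.7 dB

43.7 dB


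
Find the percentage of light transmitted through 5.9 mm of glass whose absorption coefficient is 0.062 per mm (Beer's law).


Beer-Lambert law: T = exp(-alpha * thickness)
  exponent = -0.062 * 5.9 = -0.3658
  T = exp(-0.3658) = 0.6936
  Percentage = 0.6936 * 100 = 69.36%

69.36%


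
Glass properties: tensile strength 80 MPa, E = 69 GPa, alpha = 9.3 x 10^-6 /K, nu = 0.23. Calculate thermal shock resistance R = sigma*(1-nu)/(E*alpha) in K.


Thermal shock resistance: R = sigma * (1 - nu) / (E * alpha)
  Numerator = 80 * (1 - 0.23) = 61.6
  Denominator = 69 * 1000 * (9.3 x 10^-6) = 0.6417
  R = 61.6 / 0.6417 = 96.0 K

96.0 K


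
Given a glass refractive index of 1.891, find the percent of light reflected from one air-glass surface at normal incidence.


Fresnel reflectance at normal incidence:
  R = ((n - 1)/(n + 1))^2
  (n - 1)/(n + 1) = (1.891 - 1)/(1.891 + 1) = 0.308198
  R = 0.308198^2 = 0.094986
  R(%) = 0.094986 * 100 = 9.499%

9.499%


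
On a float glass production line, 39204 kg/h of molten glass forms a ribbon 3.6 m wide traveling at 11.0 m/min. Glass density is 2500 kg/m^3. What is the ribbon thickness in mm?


Ribbon cross-section from mass balance:
  Volume rate = throughput / density = 39204 / 2500 = 15.6816 m^3/h
  thickness = volume rate / (speed * 60 * width), i.e.
  thickness = throughput / (60 * speed * width * density) * 1000
  thickness = 39204 / (60 * 11.0 * 3.6 * 2500) * 1000 = 6.6 mm

6.6 mm


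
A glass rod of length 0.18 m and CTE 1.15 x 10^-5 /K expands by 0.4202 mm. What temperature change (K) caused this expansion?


Rearrange dL = alpha * L0 * dT for dT:
  dT = dL / (alpha * L0)
  dL (m) = 0.4202 / 1000 = 0.0004202
  dT = 0.0004202 / ((1.15 x 10^-5) * 0.18) = 203.0 K

203.0 K


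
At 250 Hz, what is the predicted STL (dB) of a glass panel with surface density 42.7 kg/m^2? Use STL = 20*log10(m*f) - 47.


Mass law: STL = 20 * log10(m * f) - 47
  m * f = 42.7 * 250 = 10675
  log10(10675) = 4.02837
  STL = 20 * 4.02837 - 47 = 80.5674 - 47 = 33.6 dB

33.6 dB


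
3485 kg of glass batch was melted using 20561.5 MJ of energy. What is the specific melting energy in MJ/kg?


Rearrange E = m * s for s:
  s = E / m
  s = 20561.5 / 3485 = 5.9 MJ/kg

5.9 MJ/kg


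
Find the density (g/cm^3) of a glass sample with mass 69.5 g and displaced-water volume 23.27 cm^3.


Use the definition of density:
  rho = mass / volume
  rho = 69.5 / 23.27 = 2.987 g/cm^3

2.987 g/cm^3


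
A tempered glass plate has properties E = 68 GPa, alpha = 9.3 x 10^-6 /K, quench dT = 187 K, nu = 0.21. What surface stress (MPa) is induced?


Tempering stress: sigma = E * alpha * dT / (1 - nu)
  E (MPa) = 68 * 1000 = 68000
  Numerator = 68000 * (9.3 x 10^-6) * 187 = 118.2588
  Denominator = 1 - 0.21 = 0.79
  sigma = 118.2588 / 0.79 = 149.7 MPa

149.7 MPa


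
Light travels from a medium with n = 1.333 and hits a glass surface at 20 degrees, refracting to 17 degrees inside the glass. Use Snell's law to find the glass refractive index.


Apply Snell's law: n1 * sin(theta1) = n2 * sin(theta2)
  n2 = n1 * sin(theta1) / sin(theta2)
  sin(20) = 0.34202
  sin(17) = 0.292372
  n2 = 1.333 * 0.34202 / 0.292372 = 1.5594

1.5594


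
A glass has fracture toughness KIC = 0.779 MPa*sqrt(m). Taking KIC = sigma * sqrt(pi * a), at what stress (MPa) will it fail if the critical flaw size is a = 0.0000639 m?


Rearrange KIC = sigma * sqrt(pi * a):
  sigma = KIC / sqrt(pi * a)
  sqrt(pi * 0.0000639) = 0.014169
  sigma = 0.779 / 0.014169 = 54.98 MPa

54.98 MPa


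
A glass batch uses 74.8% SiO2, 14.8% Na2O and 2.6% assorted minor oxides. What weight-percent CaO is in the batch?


Pieces sum to 100%:
  CaO = 100 - (SiO2 + Na2O + others)
  CaO = 100 - (74.8 + 14.8 + 2.6) = 7.8%

7.8%


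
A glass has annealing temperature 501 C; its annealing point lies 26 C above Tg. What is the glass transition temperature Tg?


Rearrange T_anneal = Tg + offset for Tg:
  Tg = T_anneal - offset = 501 - 26 = 475 C

475 C


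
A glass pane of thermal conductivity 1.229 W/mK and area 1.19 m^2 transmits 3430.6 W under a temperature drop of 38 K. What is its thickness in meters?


Fourier's law: t = k * A * dT / Q
  t = 1.229 * 1.19 * 38 / 3430.6
  t = 55.57538 / 3430.6 = 0.0162 m

0.0162 m


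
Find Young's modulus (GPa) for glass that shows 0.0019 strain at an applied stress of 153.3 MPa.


Young's modulus: E = stress / strain
  E = 153.3 MPa / 0.0019 = 80684.21 MPa
Convert to GPa: 80684.21 / 1000 = 80.68 GPa

80.68 GPa


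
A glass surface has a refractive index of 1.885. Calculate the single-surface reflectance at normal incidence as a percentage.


Fresnel reflectance at normal incidence:
  R = ((n - 1)/(n + 1))^2
  (n - 1)/(n + 1) = (1.885 - 1)/(1.885 + 1) = 0.306759
  R = 0.306759^2 = 0.0941011
  R(%) = 0.0941011 * 100 = 9.41%

9.41%


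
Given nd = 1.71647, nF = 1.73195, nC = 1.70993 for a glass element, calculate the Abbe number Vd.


Abbe number formula: Vd = (nd - 1) / (nF - nC)
  nd - 1 = 1.71647 - 1 = 0.71647
  nF - nC = 1.73195 - 1.70993 = 0.02202
  Vd = 0.71647 / 0.02202 = 32.54

32.54


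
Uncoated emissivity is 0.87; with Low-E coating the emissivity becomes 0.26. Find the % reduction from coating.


Percentage reduction = (1 - coated/uncoated) * 100
  Ratio = 0.26 / 0.87 = 0.2989
  Reduction = (1 - 0.2989) * 100 = 70.1%

70.1%


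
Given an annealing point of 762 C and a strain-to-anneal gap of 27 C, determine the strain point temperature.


Strain point = annealing point - difference:
  T_strain = 762 - 27 = 735 C

735 C


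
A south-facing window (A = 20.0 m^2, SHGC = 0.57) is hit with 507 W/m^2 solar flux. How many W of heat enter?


Solar heat gain: Q = Area * SHGC * Irradiance
  Q = 20.0 * 0.57 * 507 = 5779.8 W

5779.8 W


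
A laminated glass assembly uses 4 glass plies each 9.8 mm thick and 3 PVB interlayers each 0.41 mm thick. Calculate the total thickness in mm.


Total thickness = glass contribution + PVB contribution
  Glass: 4 * 9.8 = 39.2 mm
  PVB: 3 * 0.41 = 1.23 mm
  Total = 39.2 + 1.23 = 40.43 mm

40.43 mm


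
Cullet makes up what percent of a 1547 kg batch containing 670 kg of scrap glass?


Cullet ratio = (cullet mass / total batch mass) * 100
  Ratio = 670 / 1547 * 100 = 43.31%

43.31%


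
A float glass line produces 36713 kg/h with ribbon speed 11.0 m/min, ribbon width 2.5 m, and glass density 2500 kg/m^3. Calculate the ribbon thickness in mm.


Ribbon cross-section from mass balance:
  Volume rate = throughput / density = 36713 / 2500 = 14.6852 m^3/h
  thickness = volume rate / (speed * 60 * width), i.e.
  thickness = throughput / (60 * speed * width * density) * 1000
  thickness = 36713 / (60 * 11.0 * 2.5 * 2500) * 1000 = 8.9 mm

8.9 mm


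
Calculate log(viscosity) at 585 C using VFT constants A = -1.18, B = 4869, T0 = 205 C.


VFT equation: log(eta) = A + B / (T - T0)
  T - T0 = 585 - 205 = 380
  B / (T - T0) = 4869 / 380 = 12.813
  log(eta) = -1.18 + 12.813 = 11.633

11.633


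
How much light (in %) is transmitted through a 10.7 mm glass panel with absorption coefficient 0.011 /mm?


Beer-Lambert law: T = exp(-alpha * thickness)
  exponent = -0.011 * 10.7 = -0.1177
  T = exp(-0.1177) = 0.889
  Percentage = 0.889 * 100 = 88.9%

88.9%


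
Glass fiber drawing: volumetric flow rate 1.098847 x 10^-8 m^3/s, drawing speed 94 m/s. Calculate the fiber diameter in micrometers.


Cross-sectional area from continuity:
  A = Q / v = 1.098847 x 10^-8 / 94 = 1.168986 x 10^-10 m^2
Diameter from circular cross-section:
  d = sqrt(4A / pi) * 10^6 (m -> um)
  d = sqrt(4 * 1.168986 x 10^-10 / pi) * 10^6 = 12.2 um

12.2 um


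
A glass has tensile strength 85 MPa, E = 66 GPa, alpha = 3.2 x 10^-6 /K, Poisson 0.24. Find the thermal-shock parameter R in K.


Thermal shock resistance: R = sigma * (1 - nu) / (E * alpha)
  Numerator = 85 * (1 - 0.24) = 64.6
  Denominator = 66 * 1000 * (3.2 x 10^-6) = 0.2112
  R = 64.6 / 0.2112 = 305.9 K

305.9 K


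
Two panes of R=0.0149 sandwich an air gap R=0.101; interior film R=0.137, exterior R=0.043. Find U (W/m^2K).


Total thermal resistance (series):
  R_total = R_in + R_glass + R_air + R_glass + R_out
  R_total = 0.137 + 0.0149 + 0.101 + 0.0149 + 0.043 = 0.3108 m^2K/W
U-value = 1 / R_total = 1 / 0.3108 = 3.218 W/m^2K

3.218 W/m^2K


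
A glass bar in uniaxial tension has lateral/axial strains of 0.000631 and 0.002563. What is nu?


Poisson's ratio: nu = lateral strain / axial strain
  nu = 0.000631 / 0.002563 = 0.2462

0.2462


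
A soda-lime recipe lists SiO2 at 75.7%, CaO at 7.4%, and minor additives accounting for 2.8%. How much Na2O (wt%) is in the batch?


Pieces sum to 100%:
  Na2O = 100 - (SiO2 + CaO + others)
  Na2O = 100 - (75.7 + 7.4 + 2.8) = 14.1%

14.1%


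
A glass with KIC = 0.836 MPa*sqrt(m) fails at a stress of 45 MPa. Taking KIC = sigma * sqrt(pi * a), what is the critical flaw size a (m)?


Rearrange KIC = sigma * sqrt(pi * a):
  sqrt(pi * a) = KIC / sigma
  sqrt(pi * a) = 0.836 / 45 = 0.018578
  a = (KIC / sigma)^2 / pi
  a = 0.018578^2 / pi = 0.0001099 m

0.0001099 m


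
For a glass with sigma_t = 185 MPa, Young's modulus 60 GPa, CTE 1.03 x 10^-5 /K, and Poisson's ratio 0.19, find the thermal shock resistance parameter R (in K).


Thermal shock resistance: R = sigma * (1 - nu) / (E * alpha)
  Numerator = 185 * (1 - 0.19) = 149.85
  Denominator = 60 * 1000 * (1.03 x 10^-5) = 0.618
  R = 149.85 / 0.618 = 242.5 K

242.5 K


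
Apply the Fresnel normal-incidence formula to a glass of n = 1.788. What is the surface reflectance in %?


Fresnel reflectance at normal incidence:
  R = ((n - 1)/(n + 1))^2
  (n - 1)/(n + 1) = (1.788 - 1)/(1.788 + 1) = 0.28264
  R = 0.28264^2 = 0.0798854
  R(%) = 0.0798854 * 100 = 7.989%

7.989%


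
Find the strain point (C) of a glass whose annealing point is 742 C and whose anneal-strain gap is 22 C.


Strain point = annealing point - difference:
  T_strain = 742 - 22 = 720 C

720 C


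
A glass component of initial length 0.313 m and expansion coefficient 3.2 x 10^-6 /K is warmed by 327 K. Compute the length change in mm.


Thermal expansion formula: dL = alpha * L0 * dT
  dL = (3.2 x 10^-6) * 0.313 * 327 = 0.00032752 m
Convert to mm: 0.00032752 * 1000 = 0.3275 mm

0.3275 mm


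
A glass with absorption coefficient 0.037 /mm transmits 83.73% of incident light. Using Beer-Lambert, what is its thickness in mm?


Rearrange T = exp(-alpha * thickness):
  thickness = -ln(T) / alpha
  T = 83.73/100 = 0.8373
  ln(T) = -0.17757
  -ln(T) = 0.17757
  thickness = 0.17757 / 0.037 = 4.8 mm

4.8 mm


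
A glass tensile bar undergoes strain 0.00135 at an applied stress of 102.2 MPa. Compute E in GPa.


Young's modulus: E = stress / strain
  E = 102.2 MPa / 0.00135 = 75703.7 MPa
Convert to GPa: 75703.7 / 1000 = 75.7 GPa

75.7 GPa


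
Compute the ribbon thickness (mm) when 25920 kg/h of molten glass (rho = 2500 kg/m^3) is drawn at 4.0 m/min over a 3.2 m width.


Ribbon cross-section from mass balance:
  Volume rate = throughput / density = 25920 / 2500 = 10.368 m^3/h
  thickness = volume rate / (speed * 60 * width), i.e.
  thickness = throughput / (60 * speed * width * density) * 1000
  thickness = 25920 / (60 * 4.0 * 3.2 * 2500) * 1000 = 13.5 mm

13.5 mm


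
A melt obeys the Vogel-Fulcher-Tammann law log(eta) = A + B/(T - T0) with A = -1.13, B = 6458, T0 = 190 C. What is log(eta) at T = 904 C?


VFT equation: log(eta) = A + B / (T - T0)
  T - T0 = 904 - 190 = 714
  B / (T - T0) = 6458 / 714 = 9.045
  log(eta) = -1.13 + 9.045 = 7.915

7.915


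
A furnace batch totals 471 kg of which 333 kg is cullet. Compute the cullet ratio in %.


Cullet ratio = (cullet mass / total batch mass) * 100
  Ratio = 333 / 471 * 100 = 70.7%

70.7%


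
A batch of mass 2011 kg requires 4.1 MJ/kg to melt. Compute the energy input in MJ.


Total energy = mass * specific energy
  E = 2011 * 4.1 = 8245.1 MJ

8245.1 MJ


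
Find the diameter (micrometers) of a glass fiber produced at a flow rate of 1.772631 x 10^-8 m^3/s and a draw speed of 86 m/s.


Cross-sectional area from continuity:
  A = Q / v = 1.772631 x 10^-8 / 86 = 2.061199 x 10^-10 m^2
Diameter from circular cross-section:
  d = sqrt(4A / pi) * 10^6 (m -> um)
  d = sqrt(4 * 2.061199 x 10^-10 / pi) * 10^6 = 16.2 um

16.2 um


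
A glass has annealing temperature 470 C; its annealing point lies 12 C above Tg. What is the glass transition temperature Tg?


Rearrange T_anneal = Tg + offset for Tg:
  Tg = T_anneal - offset = 470 - 12 = 458 C

458 C


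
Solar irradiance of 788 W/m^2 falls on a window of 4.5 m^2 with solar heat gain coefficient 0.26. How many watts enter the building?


Solar heat gain: Q = Area * SHGC * Irradiance
  Q = 4.5 * 0.26 * 788 = 922 W

922 W


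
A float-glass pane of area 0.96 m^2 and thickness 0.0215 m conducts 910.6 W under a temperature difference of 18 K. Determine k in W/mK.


Fourier's law rearranged: k = Q * t / (A * dT)
  Numerator = 910.6 * 0.0215 = 19.5779
  Denominator = 0.96 * 18 = 17.28
  k = 19.5779 / 17.28 = 1.133 W/mK

1.133 W/mK


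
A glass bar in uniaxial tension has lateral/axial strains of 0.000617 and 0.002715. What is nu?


Poisson's ratio: nu = lateral strain / axial strain
  nu = 0.000617 / 0.002715 = 0.2273

0.2273


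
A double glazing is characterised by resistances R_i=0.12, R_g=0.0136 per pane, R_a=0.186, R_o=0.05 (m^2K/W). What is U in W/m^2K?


Total thermal resistance (series):
  R_total = R_in + R_glass + R_air + R_glass + R_out
  R_total = 0.12 + 0.0136 + 0.186 + 0.0136 + 0.05 = 0.3832 m^2K/W
U-value = 1 / R_total = 1 / 0.3832 = 2.61 W/m^2K

2.61 W/m^2K


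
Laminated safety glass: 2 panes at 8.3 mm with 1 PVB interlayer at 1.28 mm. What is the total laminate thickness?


Total thickness = glass contribution + PVB contribution
  Glass: 2 * 8.3 = 16.6 mm
  PVB: 1 * 1.28 = 1.28 mm
  Total = 16.6 + 1.28 = 17.88 mm

17.88 mm


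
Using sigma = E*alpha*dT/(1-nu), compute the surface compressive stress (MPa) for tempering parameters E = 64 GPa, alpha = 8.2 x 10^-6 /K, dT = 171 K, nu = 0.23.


Tempering stress: sigma = E * alpha * dT / (1 - nu)
  E (MPa) = 64 * 1000 = 64000
  Numerator = 64000 * (8.2 x 10^-6) * 171 = 89.7408
  Denominator = 1 - 0.23 = 0.77
  sigma = 89.7408 / 0.77 = 116.5 MPa

116.5 MPa


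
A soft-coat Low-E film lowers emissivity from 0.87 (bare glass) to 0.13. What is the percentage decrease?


Percentage reduction = (1 - coated/uncoated) * 100
  Ratio = 0.13 / 0.87 = 0.1494
  Reduction = (1 - 0.1494) * 100 = 85.1%

85.1%


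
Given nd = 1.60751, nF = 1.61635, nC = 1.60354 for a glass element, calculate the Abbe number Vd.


Abbe number formula: Vd = (nd - 1) / (nF - nC)
  nd - 1 = 1.60751 - 1 = 0.60751
  nF - nC = 1.61635 - 1.60354 = 0.01281
  Vd = 0.60751 / 0.01281 = 47.42

47.42


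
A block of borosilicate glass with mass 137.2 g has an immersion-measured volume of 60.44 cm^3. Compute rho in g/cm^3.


Use the definition of density:
  rho = mass / volume
  rho = 137.2 / 60.44 = 2.27 g/cm^3

2.27 g/cm^3


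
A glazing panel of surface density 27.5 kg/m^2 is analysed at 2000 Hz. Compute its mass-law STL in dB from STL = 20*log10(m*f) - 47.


Mass law: STL = 20 * log10(m * f) - 47
  m * f = 27.5 * 2000 = 55000
  log10(55000) = 4.74036
  STL = 20 * 4.74036 - 47 = 94.8072 - 47 = 47.8 dB

47.8 dB


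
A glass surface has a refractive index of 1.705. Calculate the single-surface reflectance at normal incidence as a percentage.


Fresnel reflectance at normal incidence:
  R = ((n - 1)/(n + 1))^2
  (n - 1)/(n + 1) = (1.705 - 1)/(1.705 + 1) = 0.260628
  R = 0.260628^2 = 0.067927
  R(%) = 0.067927 * 100 = 6.793%

6.793%


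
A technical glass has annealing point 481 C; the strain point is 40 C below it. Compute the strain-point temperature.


Strain point = annealing point - difference:
  T_strain = 481 - 40 = 441 C

441 C


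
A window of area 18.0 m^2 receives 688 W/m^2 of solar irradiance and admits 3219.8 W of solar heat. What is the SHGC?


Rearrange Q = Area * SHGC * Irradiance:
  SHGC = Q / (Area * Irradiance)
  SHGC = 3219.8 / (18.0 * 688) = 0.26

0.26


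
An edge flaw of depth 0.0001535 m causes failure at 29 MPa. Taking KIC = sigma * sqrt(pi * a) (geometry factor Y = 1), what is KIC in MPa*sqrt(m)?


Fracture toughness: KIC = sigma * sqrt(pi * a)
  pi * a = pi * 0.0001535 = 0.000482234
  sqrt(pi * a) = 0.02196
  KIC = 29 * 0.02196 = 0.637 MPa*sqrt(m)

0.637 MPa*sqrt(m)


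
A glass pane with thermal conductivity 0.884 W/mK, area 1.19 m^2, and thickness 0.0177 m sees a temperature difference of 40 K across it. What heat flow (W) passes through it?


Fourier's law: Q = k * A * dT / t
  Q = 0.884 * 1.19 * 40 / 0.0177
  Q = 42.0784 / 0.0177 = 2377.3 W

2377.3 W
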